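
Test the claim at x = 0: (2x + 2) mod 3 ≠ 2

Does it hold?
x = 0: LHS = (2·0 + 2) mod 3 = 2 mod 3 = 2; 2 ≠ 2 — FAILS

The relation fails at x = 0, so x = 0 is a counterexample.

Answer: No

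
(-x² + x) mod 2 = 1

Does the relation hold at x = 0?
x = 0: LHS = (-0² + 0) mod 2 = 0 mod 2 = 0; 0 = 1 — FAILS

The relation fails at x = 0, so x = 0 is a counterexample.

Answer: No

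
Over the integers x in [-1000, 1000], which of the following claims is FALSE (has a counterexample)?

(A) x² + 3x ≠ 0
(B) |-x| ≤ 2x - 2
(A) x = 0: LHS = 0² + 3·0 = 0; 0 ≠ 0 — FAILS
(B) x = 0: LHS = |-0| = |0| = 0, RHS = 2·0 - 2 = -2; 0 ≤ -2 — FAILS

Answer: Both A and B are false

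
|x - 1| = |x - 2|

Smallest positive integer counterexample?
Testing positive integers:
x = 1: LHS = |1 - 1| = |0| = 0, RHS = |1 - 2| = |-1| = 1; 0 = 1 — FAILS  ← smallest positive counterexample

Answer: x = 1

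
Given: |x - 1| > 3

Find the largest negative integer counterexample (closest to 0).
Testing negative integers from -1 downward:
x = -1: LHS = |(-1) - 1| = |-2| = 2; 2 > 3 — FAILS  ← closest negative counterexample to 0

Answer: x = -1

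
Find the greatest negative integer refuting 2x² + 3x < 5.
Testing negative integers from -1 downward:
x = -1: LHS = 2·(-1)² + 3·(-1) = -1; -1 < 5 — holds
x = -2: LHS = 2·(-2)² + 3·(-2) = 2; 2 < 5 — holds
x = -3: LHS = 2·(-3)² + 3·(-3) = 9; 9 < 5 — FAILS  ← closest negative counterexample to 0

Answer: x = -3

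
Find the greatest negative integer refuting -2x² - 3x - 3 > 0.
Testing negative integers from -1 downward:
x = -1: LHS = -2·(-1)² - 3·(-1) - 3 = -2; -2 > 0 — FAILS  ← closest negative counterexample to 0

Answer: x = -1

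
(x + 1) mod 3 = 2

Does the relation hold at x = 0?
x = 0: LHS = (0 + 1) mod 3 = 1 mod 3 = 1; 1 = 2 — FAILS

The relation fails at x = 0, so x = 0 is a counterexample.

Answer: No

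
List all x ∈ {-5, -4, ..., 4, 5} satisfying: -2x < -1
Holds for: {1, 2, 3, 4, 5}
Fails for: {-5, -4, -3, -2, -1, 0}

Answer: {1, 2, 3, 4, 5}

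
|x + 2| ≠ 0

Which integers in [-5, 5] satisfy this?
Holds for: {-5, -4, -3, -1, 0, 1, 2, 3, 4, 5}
Fails for: {-2}

Answer: {-5, -4, -3, -1, 0, 1, 2, 3, 4, 5}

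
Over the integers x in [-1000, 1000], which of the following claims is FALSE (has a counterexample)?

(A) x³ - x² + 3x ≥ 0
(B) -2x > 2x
(A) x = -1: LHS = (-1)³ - (-1)² + 3·(-1) = -5; -5 ≥ 0 — FAILS
(B) x = 0: LHS = -2·0 = 0, RHS = 2·0 = 0; 0 > 0 — FAILS

Answer: Both A and B are false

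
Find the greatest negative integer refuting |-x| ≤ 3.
Testing negative integers from -1 downward:
x = -1: LHS = |-(-1)| = |1| = 1; 1 ≤ 3 — holds
x = -2: LHS = |-(-2)| = |2| = 2; 2 ≤ 3 — holds
x = -3: LHS = |-(-3)| = |3| = 3; 3 ≤ 3 — holds
x = -4: LHS = |-(-4)| = |4| = 4; 4 ≤ 3 — FAILS  ← closest negative counterexample to 0

Answer: x = -4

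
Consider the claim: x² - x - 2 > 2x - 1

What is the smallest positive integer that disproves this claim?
Testing positive integers:
x = 1: LHS = 1² - 1 - 2 = -2, RHS = 2·1 - 1 = 1; -2 > 1 — FAILS  ← smallest positive counterexample

Answer: x = 1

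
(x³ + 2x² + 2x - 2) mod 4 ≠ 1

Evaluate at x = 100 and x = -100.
x = 100: LHS = (100³ + 2·100² + 2·100 - 2) mod 4 = 1020198 mod 4 = 2; 2 ≠ 1 — holds
x = -100: LHS = ((-100)³ + 2·(-100)² + 2·(-100) - 2) mod 4 = (-980202) mod 4 = 2; 2 ≠ 1 — holds

Answer: Yes, holds for both x = 100 and x = -100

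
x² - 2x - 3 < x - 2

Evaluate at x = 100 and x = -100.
x = 100: LHS = 100² - 2·100 - 3 = 9797, RHS = 100 - 2 = 98; 9797 < 98 — FAILS
x = -100: LHS = (-100)² - 2·(-100) - 3 = 10197, RHS = (-100) - 2 = -102; 10197 < -102 — FAILS

Answer: No, fails for both x = 100 and x = -100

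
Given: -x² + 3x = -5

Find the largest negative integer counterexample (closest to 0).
Testing negative integers from -1 downward:
x = -1: LHS = -(-1)² + 3·(-1) = -4; -4 = -5 — FAILS  ← closest negative counterexample to 0

Answer: x = -1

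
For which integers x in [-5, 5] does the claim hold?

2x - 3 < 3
Holds for: {-5, -4, -3, -2, -1, 0, 1, 2}
Fails for: {3, 4, 5}

Answer: {-5, -4, -3, -2, -1, 0, 1, 2}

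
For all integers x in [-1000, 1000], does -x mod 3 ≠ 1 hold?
The claim fails at x = -1:
x = -1: LHS = (-(-1)) mod 3 = 1 mod 3 = 1; 1 ≠ 1 — FAILS

Because a single integer refutes it, the statement is false.

Answer: False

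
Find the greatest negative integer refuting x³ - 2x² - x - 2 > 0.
Testing negative integers from -1 downward:
x = -1: LHS = (-1)³ - 2·(-1)² - (-1) - 2 = -4; -4 > 0 — FAILS  ← closest negative counterexample to 0

Answer: x = -1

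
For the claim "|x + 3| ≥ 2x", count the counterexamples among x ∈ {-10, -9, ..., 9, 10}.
Counterexamples in [-10, 10]: {4, 5, 6, 7, 8, 9, 10}.

Counting them gives 7 values.

Answer: 7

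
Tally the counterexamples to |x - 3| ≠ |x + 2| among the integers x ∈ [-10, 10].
Track d = LHS − RHS over the integers in [-10, 10]. Equality would need d = 0, but d changes sign only between consecutive integers, jumping over 0:
x = 0: LHS = |0 - 3| = |-3| = 3, RHS = |0 + 2| = |2| = 2; 3 ≠ 2 — holds  (d = 1)
x = 1: LHS = |1 - 3| = |-2| = 2, RHS = |1 + 2| = |3| = 3; 2 ≠ 3 — holds  (d = -1)
Away from these crossings d keeps a constant sign, and checking every integer in [-10, 10] confirms d ≠ 0 throughout. Hence the two sides are never equal, so the relation holds for every integer in [-10, 10].

No counterexample appears in that range.

Answer: 0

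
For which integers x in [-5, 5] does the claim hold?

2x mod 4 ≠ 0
Holds for: {-5, -3, -1, 1, 3, 5}
Fails for: {-4, -2, 0, 2, 4}

Answer: {-5, -3, -1, 1, 3, 5}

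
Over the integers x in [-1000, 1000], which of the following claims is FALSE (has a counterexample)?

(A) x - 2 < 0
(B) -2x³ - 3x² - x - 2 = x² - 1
(A) x = 2: LHS = 2 - 2 = 0; 0 < 0 — FAILS
(B) x = 0: LHS = -2·0³ - 3·0² - 0 - 2 = -2, RHS = 0² - 1 = -1; -2 = -1 — FAILS

Answer: Both A and B are false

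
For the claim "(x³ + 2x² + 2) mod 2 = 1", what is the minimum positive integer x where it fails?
Testing positive integers:
x = 1: LHS = (1³ + 2·1² + 2) mod 2 = 5 mod 2 = 1; 1 = 1 — holds
x = 2: LHS = (2³ + 2·2² + 2) mod 2 = 18 mod 2 = 0; 0 = 1 — FAILS  ← smallest positive counterexample

Answer: x = 2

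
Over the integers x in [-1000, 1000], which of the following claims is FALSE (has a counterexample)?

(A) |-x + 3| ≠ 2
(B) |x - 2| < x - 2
(A) x = 1: LHS = |-1 + 3| = |2| = 2; 2 ≠ 2 — FAILS
(B) x = 0: LHS = |0 - 2| = |-2| = 2, RHS = 0 - 2 = -2; 2 < -2 — FAILS

Answer: Both A and B are false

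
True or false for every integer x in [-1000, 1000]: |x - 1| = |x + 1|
The claim fails at x = 1:
x = 1: LHS = |1 - 1| = |0| = 0, RHS = |1 + 1| = |2| = 2; 0 = 2 — FAILS

Because a single integer refutes it, the statement is false.

Answer: False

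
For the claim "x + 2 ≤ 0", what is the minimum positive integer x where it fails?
Testing positive integers:
x = 1: LHS = 1 + 2 = 3; 3 ≤ 0 — FAILS  ← smallest positive counterexample

Answer: x = 1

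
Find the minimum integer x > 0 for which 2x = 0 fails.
Testing positive integers:
x = 1: LHS = 2·1 = 2; 2 = 0 — FAILS  ← smallest positive counterexample

Answer: x = 1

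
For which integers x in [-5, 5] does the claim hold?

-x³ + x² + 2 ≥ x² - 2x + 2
Holds for: {-5, -4, -3, -2, 0, 1}
Fails for: {-1, 2, 3, 4, 5}

Answer: {-5, -4, -3, -2, 0, 1}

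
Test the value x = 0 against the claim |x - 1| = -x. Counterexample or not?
Substitute x = 0 into the relation:
x = 0: LHS = |0 - 1| = |-1| = 1, RHS = -0 = 0; 1 = 0 — FAILS

Since the claim fails at x = 0, this value is a counterexample.

Answer: Yes, x = 0 is a counterexample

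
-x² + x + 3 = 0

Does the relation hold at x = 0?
x = 0: LHS = -0² + 0 + 3 = 3; 3 = 0 — FAILS

The relation fails at x = 0, so x = 0 is a counterexample.

Answer: No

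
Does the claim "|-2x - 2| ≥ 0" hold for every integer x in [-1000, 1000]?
An absolute value is never negative, so the left side is ≥ 0 for every x, while the right side is 0. Tightest case in [-1000, 1000] is x = -1:
x = -1: LHS = |-2·(-1) - 2| = |0| = 0; 0 ≥ 0 — holds
Hence LHS − RHS is never negative, i.e. LHS ≥ RHS throughout, so the relation holds for every integer in [-1000, 1000].

No counterexample exists.

Answer: True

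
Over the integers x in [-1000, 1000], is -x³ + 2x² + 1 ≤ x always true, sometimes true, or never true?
Holds at x = 2: LHS = -2³ + 2·2² + 1 = 1; 1 ≤ 2 — holds
Fails at x = 0: LHS = -0³ + 2·0² + 1 = 1; 1 ≤ 0 — FAILS
It is satisfied by some integers in the range but not all.

Answer: Sometimes true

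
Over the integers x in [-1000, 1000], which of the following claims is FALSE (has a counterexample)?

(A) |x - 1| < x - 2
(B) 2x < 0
(A) x = 0: LHS = |0 - 1| = |-1| = 1, RHS = 0 - 2 = -2; 1 < -2 — FAILS
(B) x = 0: LHS = 2·0 = 0; 0 < 0 — FAILS

Answer: Both A and B are false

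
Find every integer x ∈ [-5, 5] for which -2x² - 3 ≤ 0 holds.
Over all integers in [-5, 5], LHS − RHS is largest at x = 0, where it equals -3:
x = 0: LHS = -2·0² - 3 = -3; -3 ≤ 0 — holds
At the ends of the range:
x = -5: LHS = -2·(-5)² - 3 = -53; -53 ≤ 0 — holds
x = 5: LHS = -2·5² - 3 = -53; -53 ≤ 0 — holds
Hence LHS − RHS is never positive, i.e. LHS ≤ RHS throughout, so the relation holds for every integer in [-5, 5].

Answer: All integers in [-5, 5]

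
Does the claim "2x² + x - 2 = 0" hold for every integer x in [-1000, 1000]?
The claim fails at x = 0:
x = 0: LHS = 2·0² + 0 - 2 = -2; -2 = 0 — FAILS

Because a single integer refutes it, the statement is false.

Answer: False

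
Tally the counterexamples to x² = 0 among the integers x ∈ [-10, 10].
Counterexamples in [-10, 10]: {-10, -9, -8, -7, -6, -5, -4, -3, -2, -1, 1, 2, 3, 4, 5, 6, 7, 8, 9, 10}.

Counting them gives 20 values.

Answer: 20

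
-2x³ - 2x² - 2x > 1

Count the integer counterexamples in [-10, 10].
Counterexamples in [-10, 10]: {0, 1, 2, 3, 4, 5, 6, 7, 8, 9, 10}.

Counting them gives 11 values.

Answer: 11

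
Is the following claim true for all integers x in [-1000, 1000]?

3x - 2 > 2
The claim fails at x = 0:
x = 0: LHS = 3·0 - 2 = -2; -2 > 2 — FAILS

Because a single integer refutes it, the statement is false.

Answer: False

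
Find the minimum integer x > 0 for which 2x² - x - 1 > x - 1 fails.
Testing positive integers:
x = 1: LHS = 2·1² - 1 - 1 = 0, RHS = 1 - 1 = 0; 0 > 0 — FAILS  ← smallest positive counterexample

Answer: x = 1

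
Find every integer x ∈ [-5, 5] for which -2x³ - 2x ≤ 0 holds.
Holds for: {0, 1, 2, 3, 4, 5}
Fails for: {-5, -4, -3, -2, -1}

Answer: {0, 1, 2, 3, 4, 5}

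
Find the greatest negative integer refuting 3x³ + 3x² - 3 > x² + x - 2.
Testing negative integers from -1 downward:
x = -1: LHS = 3·(-1)³ + 3·(-1)² - 3 = -3, RHS = (-1)² + (-1) - 2 = -2; -3 > -2 — FAILS  ← closest negative counterexample to 0

Answer: x = -1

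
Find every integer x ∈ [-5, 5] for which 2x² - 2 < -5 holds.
Over all integers in [-5, 5], LHS − RHS is smallest at x = 0, where it equals 3:
x = 0: LHS = 2·0² - 2 = -2; -2 < -5 — FAILS
At the ends of the range:
x = -5: LHS = 2·(-5)² - 2 = 48; 48 < -5 — FAILS
x = 5: LHS = 2·5² - 2 = 48; 48 < -5 — FAILS
Hence LHS − RHS is never negative, i.e. LHS ≥ RHS throughout, so the claimed relation (<) fails for every integer in [-5, 5].

Answer: None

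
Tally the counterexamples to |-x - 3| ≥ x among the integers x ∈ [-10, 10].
Over all integers in [-10, 10], LHS − RHS is smallest at x = 0, where it equals 3:
x = 0: LHS = |-0 - 3| = |-3| = 3; 3 ≥ 0 — holds
At the ends of the range:
x = -10: LHS = |-(-10) - 3| = |7| = 7; 7 ≥ -10 — holds
x = 10: LHS = |-10 - 3| = |-13| = 13; 13 ≥ 10 — holds
Hence LHS − RHS is never negative, i.e. LHS ≥ RHS throughout, so the relation holds for every integer in [-10, 10].

No counterexample appears in that range.

Answer: 0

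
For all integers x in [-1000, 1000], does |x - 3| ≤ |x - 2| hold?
The claim fails at x = 0:
x = 0: LHS = |0 - 3| = |-3| = 3, RHS = |0 - 2| = |-2| = 2; 3 ≤ 2 — FAILS

Because a single integer refutes it, the statement is false.

Answer: False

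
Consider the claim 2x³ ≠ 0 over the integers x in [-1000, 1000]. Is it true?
The claim fails at x = 0:
x = 0: LHS = 2·0³ = 0; 0 ≠ 0 — FAILS

Because a single integer refutes it, the statement is false.

Answer: False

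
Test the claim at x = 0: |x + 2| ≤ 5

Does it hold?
x = 0: LHS = |0 + 2| = |2| = 2; 2 ≤ 5 — holds

The relation is satisfied at x = 0.

Answer: Yes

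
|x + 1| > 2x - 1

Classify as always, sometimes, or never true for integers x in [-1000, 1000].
Holds at x = 0: LHS = |0 + 1| = |1| = 1, RHS = 2·0 - 1 = -1; 1 > -1 — holds
Fails at x = 2: LHS = |2 + 1| = |3| = 3, RHS = 2·2 - 1 = 3; 3 > 3 — FAILS
It is satisfied by some integers in the range but not all.

Answer: Sometimes true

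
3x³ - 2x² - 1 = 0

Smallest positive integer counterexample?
Testing positive integers:
x = 1: LHS = 3·1³ - 2·1² - 1 = 0; 0 = 0 — holds
x = 2: LHS = 3·2³ - 2·2² - 1 = 15; 15 = 0 — FAILS  ← smallest positive counterexample

Answer: x = 2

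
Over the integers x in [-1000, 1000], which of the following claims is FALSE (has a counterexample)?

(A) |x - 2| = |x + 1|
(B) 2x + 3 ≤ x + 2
(A) x = 0: LHS = |0 - 2| = |-2| = 2, RHS = |0 + 1| = |1| = 1; 2 = 1 — FAILS
(B) x = 0: LHS = 2·0 + 3 = 3, RHS = 0 + 2 = 2; 3 ≤ 2 — FAILS

Answer: Both A and B are false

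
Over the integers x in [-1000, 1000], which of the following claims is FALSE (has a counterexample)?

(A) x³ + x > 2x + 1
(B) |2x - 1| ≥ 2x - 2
(A) x = 0: LHS = 0³ + 0 = 0, RHS = 2·0 + 1 = 1; 0 > 1 — FAILS

(B) Over all integers in [-1000, 1000], LHS − RHS is smallest at x = 1, where it equals 1:
x = 1: LHS = |2·1 - 1| = |1| = 1, RHS = 2·1 - 2 = 0; 1 ≥ 0 — holds
At the ends of the range:
x = -1000: LHS = |2·(-1000) - 1| = |-2001| = 2001, RHS = 2·(-1000) - 2 = -2002; 2001 ≥ -2002 — holds
x = 1000: LHS = |2·1000 - 1| = |1999| = 1999, RHS = 2·1000 - 2 = 1998; 1999 ≥ 1998 — holds
Hence LHS − RHS is never negative, i.e. LHS ≥ RHS throughout, so the relation holds for every integer in [-1000, 1000].

Only (A) has a counterexample.

Answer: A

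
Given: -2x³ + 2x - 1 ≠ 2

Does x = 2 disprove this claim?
Substitute x = 2 into the relation:
x = 2: LHS = -2·2³ + 2·2 - 1 = -13; -13 ≠ 2 — holds

The relation holds at x = 2, so it is not a counterexample.

Answer: No, x = 2 is not a counterexample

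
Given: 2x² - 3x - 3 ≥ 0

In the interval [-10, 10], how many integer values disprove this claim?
Counterexamples in [-10, 10]: {0, 1, 2}.

Counting them gives 3 values.

Answer: 3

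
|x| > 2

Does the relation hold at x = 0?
x = 0: LHS = |0| = 0; 0 > 2 — FAILS

The relation fails at x = 0, so x = 0 is a counterexample.

Answer: No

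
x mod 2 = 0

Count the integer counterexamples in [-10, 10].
Counterexamples in [-10, 10]: {-9, -7, -5, -3, -1, 1, 3, 5, 7, 9}.

Counting them gives 10 values.

Answer: 10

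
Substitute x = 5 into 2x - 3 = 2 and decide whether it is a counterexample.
Substitute x = 5 into the relation:
x = 5: LHS = 2·5 - 3 = 7; 7 = 2 — FAILS

Since the claim fails at x = 5, this value is a counterexample.

Answer: Yes, x = 5 is a counterexample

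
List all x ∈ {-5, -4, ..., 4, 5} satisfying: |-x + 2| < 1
Holds for: {2}
Fails for: {-5, -4, -3, -2, -1, 0, 1, 3, 4, 5}

Answer: {2}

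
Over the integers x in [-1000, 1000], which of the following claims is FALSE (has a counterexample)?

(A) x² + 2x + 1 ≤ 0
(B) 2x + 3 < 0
(A) x = 0: LHS = 0² + 2·0 + 1 = 1; 1 ≤ 0 — FAILS
(B) x = 0: LHS = 2·0 + 3 = 3; 3 < 0 — FAILS

Answer: Both A and B are false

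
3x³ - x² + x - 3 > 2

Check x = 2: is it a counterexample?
Substitute x = 2 into the relation:
x = 2: LHS = 3·2³ - 2² + 2 - 3 = 19; 19 > 2 — holds

The claim holds here, so x = 2 is not a counterexample. (A counterexample exists elsewhere, e.g. x = 0.)

Answer: No, x = 2 is not a counterexample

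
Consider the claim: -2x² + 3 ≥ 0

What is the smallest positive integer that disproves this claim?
Testing positive integers:
x = 1: LHS = -2·1² + 3 = 1; 1 ≥ 0 — holds
x = 2: LHS = -2·2² + 3 = -5; -5 ≥ 0 — FAILS  ← smallest positive counterexample

Answer: x = 2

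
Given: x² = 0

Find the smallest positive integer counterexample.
Testing positive integers:
x = 1: LHS = 1² = 1; 1 = 0 — FAILS  ← smallest positive counterexample

Answer: x = 1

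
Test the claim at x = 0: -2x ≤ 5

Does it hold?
x = 0: LHS = -2·0 = 0; 0 ≤ 5 — holds

The relation is satisfied at x = 0.

Answer: Yes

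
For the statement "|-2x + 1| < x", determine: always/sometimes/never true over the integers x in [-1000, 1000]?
Over all integers in [-1000, 1000], LHS − RHS is smallest at x = 1, where it equals 0:
x = 1: LHS = |-2·1 + 1| = |-1| = 1; 1 < 1 — FAILS
At the ends of the range:
x = -1000: LHS = |-2·(-1000) + 1| = |2001| = 2001; 2001 < -1000 — FAILS
x = 1000: LHS = |-2·1000 + 1| = |-1999| = 1999; 1999 < 1000 — FAILS
Hence LHS − RHS is never negative, i.e. LHS ≥ RHS throughout, so the claimed relation (<) fails for every integer in [-1000, 1000].

No integer in the range satisfies it.

Answer: Never true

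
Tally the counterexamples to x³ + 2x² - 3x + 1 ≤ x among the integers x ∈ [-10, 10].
Counterexamples in [-10, 10]: {-3, -2, -1, 0, 2, 3, 4, 5, 6, 7, 8, 9, 10}.

Counting them gives 13 values.

Answer: 13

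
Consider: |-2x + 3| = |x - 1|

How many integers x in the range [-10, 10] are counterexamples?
Counterexamples in [-10, 10]: {-10, -9, -8, -7, -6, -5, -4, -3, -2, -1, 0, 1, 3, 4, 5, 6, 7, 8, 9, 10}.

Counting them gives 20 values.

Answer: 20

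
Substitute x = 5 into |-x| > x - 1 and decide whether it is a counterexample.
Substitute x = 5 into the relation:
x = 5: LHS = |-5| = 5, RHS = 5 - 1 = 4; 5 > 4 — holds

The relation holds at x = 5, so it is not a counterexample.

Answer: No, x = 5 is not a counterexample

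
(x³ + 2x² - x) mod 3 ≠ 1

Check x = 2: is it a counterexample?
Substitute x = 2 into the relation:
x = 2: LHS = (2³ + 2·2² - 2) mod 3 = 14 mod 3 = 2; 2 ≠ 1 — holds

The relation holds at x = 2, so it is not a counterexample.

Answer: No, x = 2 is not a counterexample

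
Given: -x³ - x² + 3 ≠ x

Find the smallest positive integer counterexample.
Testing positive integers:
x = 1: LHS = -1³ - 1² + 3 = 1; 1 ≠ 1 — FAILS  ← smallest positive counterexample

Answer: x = 1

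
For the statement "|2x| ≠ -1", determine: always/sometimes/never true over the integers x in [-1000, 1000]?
An absolute value is never negative, so the left side is ≥ 0 for every x, while the right side is -1. Tightest case in [-1000, 1000] is x = 0:
x = 0: LHS = |2·0| = |0| = 0; 0 ≠ -1 — holds
Hence LHS − RHS is never 0, i.e. the two sides are never equal, so the relation holds for every integer in [-1000, 1000].

No counterexample exists.

Answer: Always true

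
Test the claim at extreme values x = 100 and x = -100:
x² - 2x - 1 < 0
x = 100: LHS = 100² - 2·100 - 1 = 9799; 9799 < 0 — FAILS
x = -100: LHS = (-100)² - 2·(-100) - 1 = 10199; 10199 < 0 — FAILS

Answer: No, fails for both x = 100 and x = -100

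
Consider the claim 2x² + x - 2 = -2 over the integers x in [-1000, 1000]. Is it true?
The claim fails at x = 1:
x = 1: LHS = 2·1² + 1 - 2 = 1; 1 = -2 — FAILS

Because a single integer refutes it, the statement is false.

Answer: False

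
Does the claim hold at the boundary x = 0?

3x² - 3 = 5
x = 0: LHS = 3·0² - 3 = -3; -3 = 5 — FAILS

The relation fails at x = 0, so x = 0 is a counterexample.

Answer: No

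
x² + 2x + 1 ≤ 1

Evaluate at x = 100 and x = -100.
x = 100: LHS = 100² + 2·100 + 1 = 10201; 10201 ≤ 1 — FAILS
x = -100: LHS = (-100)² + 2·(-100) + 1 = 9801; 9801 ≤ 1 — FAILS

Answer: No, fails for both x = 100 and x = -100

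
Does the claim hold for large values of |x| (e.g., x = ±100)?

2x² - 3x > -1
x = 100: LHS = 2·100² - 3·100 = 19700; 19700 > -1 — holds
x = -100: LHS = 2·(-100)² - 3·(-100) = 20300; 20300 > -1 — holds

Answer: Yes, holds for both x = 100 and x = -100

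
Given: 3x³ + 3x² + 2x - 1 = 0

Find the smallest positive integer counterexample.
Testing positive integers:
x = 1: LHS = 3·1³ + 3·1² + 2·1 - 1 = 7; 7 = 0 — FAILS  ← smallest positive counterexample

Answer: x = 1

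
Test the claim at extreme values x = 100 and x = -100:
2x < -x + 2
x = 100: LHS = 2·100 = 200, RHS = -100 + 2 = -98; 200 < -98 — FAILS
x = -100: LHS = 2·(-100) = -200, RHS = -(-100) + 2 = 102; -200 < 102 — holds

Answer: Partially: fails for x = 100, holds for x = -100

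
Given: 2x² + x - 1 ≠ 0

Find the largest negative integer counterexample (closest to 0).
Testing negative integers from -1 downward:
x = -1: LHS = 2·(-1)² + (-1) - 1 = 0; 0 ≠ 0 — FAILS  ← closest negative counterexample to 0

Answer: x = -1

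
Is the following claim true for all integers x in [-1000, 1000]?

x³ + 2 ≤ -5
The claim fails at x = 0:
x = 0: LHS = 0³ + 2 = 2; 2 ≤ -5 — FAILS

Because a single integer refutes it, the statement is false.

Answer: False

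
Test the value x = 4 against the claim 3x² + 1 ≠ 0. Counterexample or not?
Substitute x = 4 into the relation:
x = 4: LHS = 3·4² + 1 = 49; 49 ≠ 0 — holds

The relation holds at x = 4, so it is not a counterexample.

Answer: No, x = 4 is not a counterexample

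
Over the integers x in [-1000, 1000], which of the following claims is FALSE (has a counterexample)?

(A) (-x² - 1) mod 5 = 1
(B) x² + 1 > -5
(A) x = 0: LHS = (-0² - 1) mod 5 = (-1) mod 5 = 4; 4 = 1 — FAILS

(B) Over all integers in [-1000, 1000], LHS − RHS is smallest at x = 0, where it equals 6:
x = 0: LHS = 0² + 1 = 1; 1 > -5 — holds
At the ends of the range:
x = -1000: LHS = (-1000)² + 1 = 1000001; 1000001 > -5 — holds
x = 1000: LHS = 1000² + 1 = 1000001; 1000001 > -5 — holds
Hence LHS − RHS is never zero or negative, i.e. LHS > RHS throughout, so the relation holds for every integer in [-1000, 1000].

Only (A) has a counterexample.

Answer: A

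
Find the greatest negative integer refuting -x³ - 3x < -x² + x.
Testing negative integers from -1 downward:
x = -1: LHS = -(-1)³ - 3·(-1) = 4, RHS = -(-1)² + (-1) = -2; 4 < -2 — FAILS  ← closest negative counterexample to 0

Answer: x = -1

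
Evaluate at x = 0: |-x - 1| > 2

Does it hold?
x = 0: LHS = |-0 - 1| = |-1| = 1; 1 > 2 — FAILS

The relation fails at x = 0, so x = 0 is a counterexample.

Answer: No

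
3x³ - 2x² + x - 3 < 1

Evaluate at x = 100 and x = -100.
x = 100: LHS = 3·100³ - 2·100² + 100 - 3 = 2980097; 2980097 < 1 — FAILS
x = -100: LHS = 3·(-100)³ - 2·(-100)² + (-100) - 3 = -3020103; -3020103 < 1 — holds

Answer: Partially: fails for x = 100, holds for x = -100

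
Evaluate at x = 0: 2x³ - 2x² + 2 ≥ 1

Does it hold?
x = 0: LHS = 2·0³ - 2·0² + 2 = 2; 2 ≥ 1 — holds

The relation is satisfied at x = 0.

Answer: Yes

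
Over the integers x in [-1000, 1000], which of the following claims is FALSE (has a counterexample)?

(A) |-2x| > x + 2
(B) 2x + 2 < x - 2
(A) x = 0: LHS = |-2·0| = |0| = 0, RHS = 0 + 2 = 2; 0 > 2 — FAILS
(B) x = 0: LHS = 2·0 + 2 = 2, RHS = 0 - 2 = -2; 2 < -2 — FAILS

Answer: Both A and B are false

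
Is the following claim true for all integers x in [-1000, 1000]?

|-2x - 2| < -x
The claim fails at x = 0:
x = 0: LHS = |-2·0 - 2| = |-2| = 2, RHS = -0 = 0; 2 < 0 — FAILS

Because a single integer refutes it, the statement is false.

Answer: False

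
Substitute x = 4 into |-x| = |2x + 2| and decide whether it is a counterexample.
Substitute x = 4 into the relation:
x = 4: LHS = |-4| = 4, RHS = |2·4 + 2| = |10| = 10; 4 = 10 — FAILS

Since the claim fails at x = 4, this value is a counterexample.

Answer: Yes, x = 4 is a counterexample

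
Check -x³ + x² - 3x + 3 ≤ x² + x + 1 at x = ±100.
x = 100: LHS = -100³ + 100² - 3·100 + 3 = -990297, RHS = 100² + 100 + 1 = 10101; -990297 ≤ 10101 — holds
x = -100: LHS = -(-100)³ + (-100)² - 3·(-100) + 3 = 1010303, RHS = (-100)² + (-100) + 1 = 9901; 1010303 ≤ 9901 — FAILS

Answer: Partially: holds for x = 100, fails for x = -100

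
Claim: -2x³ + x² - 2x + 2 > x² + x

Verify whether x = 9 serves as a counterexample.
Substitute x = 9 into the relation:
x = 9: LHS = -2·9³ + 9² - 2·9 + 2 = -1393, RHS = 9² + 9 = 90; -1393 > 90 — FAILS

Since the claim fails at x = 9, this value is a counterexample.

Answer: Yes, x = 9 is a counterexample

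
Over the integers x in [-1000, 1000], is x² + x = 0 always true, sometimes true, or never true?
Holds at x = 0: LHS = 0² + 0 = 0; 0 = 0 — holds
Fails at x = 1: LHS = 1² + 1 = 2; 2 = 0 — FAILS
It is satisfied by some integers in the range but not all.

Answer: Sometimes true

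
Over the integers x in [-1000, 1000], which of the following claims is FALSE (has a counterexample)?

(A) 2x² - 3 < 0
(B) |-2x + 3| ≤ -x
(A) x = 2: LHS = 2·2² - 3 = 5; 5 < 0 — FAILS
(B) x = 0: LHS = |-2·0 + 3| = |3| = 3, RHS = -0 = 0; 3 ≤ 0 — FAILS

Answer: Both A and B are false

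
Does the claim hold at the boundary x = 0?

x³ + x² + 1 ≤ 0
x = 0: LHS = 0³ + 0² + 1 = 1; 1 ≤ 0 — FAILS

The relation fails at x = 0, so x = 0 is a counterexample.

Answer: No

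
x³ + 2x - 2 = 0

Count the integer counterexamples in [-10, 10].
Counterexamples in [-10, 10]: {-10, -9, -8, -7, -6, -5, -4, -3, -2, -1, 0, 1, 2, 3, 4, 5, 6, 7, 8, 9, 10}.

Counting them gives 21 values.

Answer: 21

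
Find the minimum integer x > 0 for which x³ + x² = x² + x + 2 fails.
Testing positive integers:
x = 1: LHS = 1³ + 1² = 2, RHS = 1² + 1 + 2 = 4; 2 = 4 — FAILS  ← smallest positive counterexample

Answer: x = 1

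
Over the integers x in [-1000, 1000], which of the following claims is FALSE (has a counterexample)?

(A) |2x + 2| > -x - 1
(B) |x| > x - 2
(A) x = -1: LHS = |2·(-1) + 2| = |0| = 0, RHS = -(-1) - 1 = 0; 0 > 0 — FAILS

(B) Over all integers in [-1000, 1000], LHS − RHS is smallest at x = 0, where it equals 2:
x = 0: LHS = |0| = 0, RHS = 0 - 2 = -2; 0 > -2 — holds
At the ends of the range:
x = -1000: LHS = |-1000| = 1000, RHS = (-1000) - 2 = -1002; 1000 > -1002 — holds
x = 1000: LHS = |1000| = 1000, RHS = 1000 - 2 = 998; 1000 > 998 — holds
Hence LHS − RHS is never zero or negative, i.e. LHS > RHS throughout, so the relation holds for every integer in [-1000, 1000].

Only (A) has a counterexample.

Answer: A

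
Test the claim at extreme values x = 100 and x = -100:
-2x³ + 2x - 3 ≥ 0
x = 100: LHS = -2·100³ + 2·100 - 3 = -1999803; -1999803 ≥ 0 — FAILS
x = -100: LHS = -2·(-100)³ + 2·(-100) - 3 = 1999797; 1999797 ≥ 0 — holds

Answer: Partially: fails for x = 100, holds for x = -100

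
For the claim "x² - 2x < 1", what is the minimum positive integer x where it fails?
Testing positive integers:
x = 1: LHS = 1² - 2·1 = -1; -1 < 1 — holds
x = 2: LHS = 2² - 2·2 = 0; 0 < 1 — holds
x = 3: LHS = 3² - 2·3 = 3; 3 < 1 — FAILS  ← smallest positive counterexample

Answer: x = 3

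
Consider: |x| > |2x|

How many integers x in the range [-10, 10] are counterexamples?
Counterexamples in [-10, 10]: {-10, -9, -8, -7, -6, -5, -4, -3, -2, -1, 0, 1, 2, 3, 4, 5, 6, 7, 8, 9, 10}.

Counting them gives 21 values.

Answer: 21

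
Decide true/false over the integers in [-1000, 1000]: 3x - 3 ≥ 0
The claim fails at x = 0:
x = 0: LHS = 3·0 - 3 = -3; -3 ≥ 0 — FAILS

Because a single integer refutes it, the statement is false.

Answer: False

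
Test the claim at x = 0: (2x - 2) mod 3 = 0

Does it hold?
x = 0: LHS = (2·0 - 2) mod 3 = (-2) mod 3 = 1; 1 = 0 — FAILS

The relation fails at x = 0, so x = 0 is a counterexample.

Answer: No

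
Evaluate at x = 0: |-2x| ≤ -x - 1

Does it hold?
x = 0: LHS = |-2·0| = |0| = 0, RHS = -0 - 1 = -1; 0 ≤ -1 — FAILS

The relation fails at x = 0, so x = 0 is a counterexample.

Answer: No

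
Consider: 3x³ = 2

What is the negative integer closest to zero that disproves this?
Testing negative integers from -1 downward:
x = -1: LHS = 3·(-1)³ = -3; -3 = 2 — FAILS  ← closest negative counterexample to 0

Answer: x = -1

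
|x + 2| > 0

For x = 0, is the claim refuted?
Substitute x = 0 into the relation:
x = 0: LHS = |0 + 2| = |2| = 2; 2 > 0 — holds

The claim holds here, so x = 0 is not a counterexample. (A counterexample exists elsewhere, e.g. x = -2.)

Answer: No, x = 0 is not a counterexample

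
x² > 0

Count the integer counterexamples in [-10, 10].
Counterexamples in [-10, 10]: {0}.

Counting them gives 1 values.

Answer: 1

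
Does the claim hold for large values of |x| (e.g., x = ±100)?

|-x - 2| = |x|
x = 100: LHS = |-100 - 2| = |-102| = 102, RHS = |100| = 100; 102 = 100 — FAILS
x = -100: LHS = |-(-100) - 2| = |98| = 98, RHS = |-100| = 100; 98 = 100 — FAILS

Answer: No, fails for both x = 100 and x = -100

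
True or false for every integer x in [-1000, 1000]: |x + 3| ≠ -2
An absolute value is never negative, so the left side is ≥ 0 for every x, while the right side is -2. Tightest case in [-1000, 1000] is x = -3:
x = -3: LHS = |(-3) + 3| = |0| = 0; 0 ≠ -2 — holds
Hence LHS − RHS is never 0, i.e. the two sides are never equal, so the relation holds for every integer in [-1000, 1000].

No counterexample exists.

Answer: True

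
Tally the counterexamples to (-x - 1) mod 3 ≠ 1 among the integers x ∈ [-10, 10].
Counterexamples in [-10, 10]: {-8, -5, -2, 1, 4, 7, 10}.

Counting them gives 7 values.

Answer: 7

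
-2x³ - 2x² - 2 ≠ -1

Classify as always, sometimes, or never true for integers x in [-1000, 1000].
Track d = LHS − RHS over the integers in [-1000, 1000]. Equality would need d = 0, but d changes sign only between consecutive integers, jumping over 0:
x = -2: LHS = -2·(-2)³ - 2·(-2)² - 2 = 6; 6 ≠ -1 — holds  (d = 7)
x = -1: LHS = -2·(-1)³ - 2·(-1)² - 2 = -2; -2 ≠ -1 — holds  (d = -1)
Away from these crossings d keeps a constant sign, and checking every integer in [-1000, 1000] confirms d ≠ 0 throughout. Hence the two sides are never equal, so the relation holds for every integer in [-1000, 1000].

No counterexample exists.

Answer: Always true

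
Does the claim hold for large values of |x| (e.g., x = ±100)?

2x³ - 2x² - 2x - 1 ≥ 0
x = 100: LHS = 2·100³ - 2·100² - 2·100 - 1 = 1979799; 1979799 ≥ 0 — holds
x = -100: LHS = 2·(-100)³ - 2·(-100)² - 2·(-100) - 1 = -2019801; -2019801 ≥ 0 — FAILS

Answer: Partially: holds for x = 100, fails for x = -100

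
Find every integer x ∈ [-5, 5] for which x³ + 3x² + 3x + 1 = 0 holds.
Holds for: {-1}
Fails for: {-5, -4, -3, -2, 0, 1, 2, 3, 4, 5}

Answer: {-1}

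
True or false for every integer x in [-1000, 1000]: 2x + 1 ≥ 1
The claim fails at x = -1:
x = -1: LHS = 2·(-1) + 1 = -1; -1 ≥ 1 — FAILS

Because a single integer refutes it, the statement is false.

Answer: False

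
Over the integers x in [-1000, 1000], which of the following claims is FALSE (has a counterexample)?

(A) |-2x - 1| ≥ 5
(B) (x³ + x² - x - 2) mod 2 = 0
(A) x = 0: LHS = |-2·0 - 1| = |-1| = 1; 1 ≥ 5 — FAILS
(B) x = 1: LHS = (1³ + 1² - 1 - 2) mod 2 = (-1) mod 2 = 1; 1 = 0 — FAILS

Answer: Both A and B are false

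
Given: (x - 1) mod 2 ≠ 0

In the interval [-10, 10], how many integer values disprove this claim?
Counterexamples in [-10, 10]: {-9, -7, -5, -3, -1, 1, 3, 5, 7, 9}.

Counting them gives 10 values.

Answer: 10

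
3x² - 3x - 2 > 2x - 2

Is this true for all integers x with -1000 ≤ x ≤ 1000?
The claim fails at x = 0:
x = 0: LHS = 3·0² - 3·0 - 2 = -2, RHS = 2·0 - 2 = -2; -2 > -2 — FAILS

Because a single integer refutes it, the statement is false.

Answer: False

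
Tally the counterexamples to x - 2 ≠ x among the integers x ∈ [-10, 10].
Over all integers in [-10, 10], LHS − RHS is always negative; it is closest to 0 at x = 0, where it equals -2:
x = 0: LHS = 0 - 2 = -2; -2 ≠ 0 — holds
At the ends of the range:
x = -10: LHS = (-10) - 2 = -12; -12 ≠ -10 — holds
x = 10: LHS = 10 - 2 = 8; 8 ≠ 10 — holds
Hence LHS − RHS is never 0, i.e. the two sides are never equal, so the relation holds for every integer in [-10, 10].

No counterexample appears in that range.

Answer: 0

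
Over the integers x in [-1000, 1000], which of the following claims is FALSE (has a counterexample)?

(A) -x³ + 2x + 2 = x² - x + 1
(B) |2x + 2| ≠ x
(A) x = 0: LHS = -0³ + 2·0 + 2 = 2, RHS = 0² - 0 + 1 = 1; 2 = 1 — FAILS

(B) Over all integers in [-1000, 1000], LHS − RHS is always positive; it is smallest at x = -1, where it equals 1:
x = -1: LHS = |2·(-1) + 2| = |0| = 0; 0 ≠ -1 — holds
At the ends of the range:
x = -1000: LHS = |2·(-1000) + 2| = |-1998| = 1998; 1998 ≠ -1000 — holds
x = 1000: LHS = |2·1000 + 2| = |2002| = 2002; 2002 ≠ 1000 — holds
Hence LHS − RHS is never 0, i.e. the two sides are never equal, so the relation holds for every integer in [-1000, 1000].

Only (A) has a counterexample.

Answer: A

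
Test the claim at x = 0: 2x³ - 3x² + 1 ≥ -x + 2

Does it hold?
x = 0: LHS = 2·0³ - 3·0² + 1 = 1, RHS = -0 + 2 = 2; 1 ≥ 2 — FAILS

The relation fails at x = 0, so x = 0 is a counterexample.

Answer: No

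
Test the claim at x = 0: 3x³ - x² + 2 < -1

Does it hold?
x = 0: LHS = 3·0³ - 0² + 2 = 2; 2 < -1 — FAILS

The relation fails at x = 0, so x = 0 is a counterexample.

Answer: No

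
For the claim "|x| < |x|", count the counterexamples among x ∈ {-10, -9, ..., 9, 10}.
Counterexamples in [-10, 10]: {-10, -9, -8, -7, -6, -5, -4, -3, -2, -1, 0, 1, 2, 3, 4, 5, 6, 7, 8, 9, 10}.

Counting them gives 21 values.

Answer: 21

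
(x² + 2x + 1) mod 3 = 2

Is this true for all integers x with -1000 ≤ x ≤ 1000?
The claim fails at x = 0:
x = 0: LHS = (0² + 2·0 + 1) mod 3 = 1 mod 3 = 1; 1 = 2 — FAILS

Because a single integer refutes it, the statement is false.

Answer: False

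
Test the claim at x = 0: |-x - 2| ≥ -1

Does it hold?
x = 0: LHS = |-0 - 2| = |-2| = 2; 2 ≥ -1 — holds

The relation is satisfied at x = 0.

Answer: Yes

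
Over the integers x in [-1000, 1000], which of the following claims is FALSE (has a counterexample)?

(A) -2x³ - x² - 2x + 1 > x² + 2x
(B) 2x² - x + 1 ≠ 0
(A) x = 1: LHS = -2·1³ - 1² - 2·1 + 1 = -4, RHS = 1² + 2·1 = 3; -4 > 3 — FAILS

(B) Over all integers in [-1000, 1000], LHS − RHS is always positive; it is smallest at x = 0, where it equals 1:
x = 0: LHS = 2·0² - 0 + 1 = 1; 1 ≠ 0 — holds
At the ends of the range:
x = -1000: LHS = 2·(-1000)² - (-1000) + 1 = 2001001; 2001001 ≠ 0 — holds
x = 1000: LHS = 2·1000² - 1000 + 1 = 1999001; 1999001 ≠ 0 — holds
Hence LHS − RHS is never 0, i.e. the two sides are never equal, so the relation holds for every integer in [-1000, 1000].

Only (A) has a counterexample.

Answer: A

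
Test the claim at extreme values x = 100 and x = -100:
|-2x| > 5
x = 100: LHS = |-2·100| = |-200| = 200; 200 > 5 — holds
x = -100: LHS = |-2·(-100)| = |200| = 200; 200 > 5 — holds

Answer: Yes, holds for both x = 100 and x = -100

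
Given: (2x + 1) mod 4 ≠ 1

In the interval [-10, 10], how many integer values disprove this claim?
Counterexamples in [-10, 10]: {-10, -8, -6, -4, -2, 0, 2, 4, 6, 8, 10}.

Counting them gives 11 values.

Answer: 11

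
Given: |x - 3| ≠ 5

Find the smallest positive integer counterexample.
Testing positive integers:
(x = 1 through x = 2 all satisfy the relation; showing from x = 3.)
x = 3: LHS = |3 - 3| = |0| = 0; 0 ≠ 5 — holds
x = 4: LHS = |4 - 3| = |1| = 1; 1 ≠ 5 — holds
x = 5: LHS = |5 - 3| = |2| = 2; 2 ≠ 5 — holds
x = 6: LHS = |6 - 3| = |3| = 3; 3 ≠ 5 — holds
x = 7: LHS = |7 - 3| = |4| = 4; 4 ≠ 5 — holds
x = 8: LHS = |8 - 3| = |5| = 5; 5 ≠ 5 — FAILS  ← smallest positive counterexample

Answer: x = 8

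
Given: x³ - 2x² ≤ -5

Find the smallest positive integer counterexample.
Testing positive integers:
x = 1: LHS = 1³ - 2·1² = -1; -1 ≤ -5 — FAILS  ← smallest positive counterexample

Answer: x = 1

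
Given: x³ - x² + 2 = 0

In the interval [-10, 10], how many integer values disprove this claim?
Counterexamples in [-10, 10]: {-10, -9, -8, -7, -6, -5, -4, -3, -2, 0, 1, 2, 3, 4, 5, 6, 7, 8, 9, 10}.

Counting them gives 20 values.

Answer: 20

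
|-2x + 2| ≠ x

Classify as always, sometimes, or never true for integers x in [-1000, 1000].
Holds at x = 0: LHS = |-2·0 + 2| = |2| = 2; 2 ≠ 0 — holds
Fails at x = 2: LHS = |-2·2 + 2| = |-2| = 2; 2 ≠ 2 — FAILS
It is satisfied by some integers in the range but not all.

Answer: Sometimes true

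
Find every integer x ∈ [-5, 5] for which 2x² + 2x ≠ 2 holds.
Track d = LHS − RHS over the integers in [-5, 5]. Equality would need d = 0, but d changes sign only between consecutive integers, jumping over 0:
x = -2: LHS = 2·(-2)² + 2·(-2) = 4; 4 ≠ 2 — holds  (d = 2)
x = -1: LHS = 2·(-1)² + 2·(-1) = 0; 0 ≠ 2 — holds  (d = -2)
x = 0: LHS = 2·0² + 2·0 = 0; 0 ≠ 2 — holds  (d = -2)
x = 1: LHS = 2·1² + 2·1 = 4; 4 ≠ 2 — holds  (d = 2)
Away from these crossings d keeps a constant sign, and checking every integer in [-5, 5] confirms d ≠ 0 throughout. Hence the two sides are never equal, so the relation holds for every integer in [-5, 5].

Answer: All integers in [-5, 5]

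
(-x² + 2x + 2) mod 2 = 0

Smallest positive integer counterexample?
Testing positive integers:
x = 1: LHS = (-1² + 2·1 + 2) mod 2 = 3 mod 2 = 1; 1 = 0 — FAILS  ← smallest positive counterexample

Answer: x = 1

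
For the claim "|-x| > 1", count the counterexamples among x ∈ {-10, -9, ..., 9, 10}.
Counterexamples in [-10, 10]: {-1, 0, 1}.

Counting them gives 3 values.

Answer: 3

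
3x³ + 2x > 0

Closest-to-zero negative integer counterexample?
Testing negative integers from -1 downward:
x = -1: LHS = 3·(-1)³ + 2·(-1) = -5; -5 > 0 — FAILS  ← closest negative counterexample to 0

Answer: x = -1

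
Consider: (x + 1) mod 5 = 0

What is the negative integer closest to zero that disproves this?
Testing negative integers from -1 downward:
x = -1: LHS = ((-1) + 1) mod 5 = 0 mod 5 = 0; 0 = 0 — holds
x = -2: LHS = ((-2) + 1) mod 5 = (-1) mod 5 = 4; 4 = 0 — FAILS  ← closest negative counterexample to 0

Answer: x = -2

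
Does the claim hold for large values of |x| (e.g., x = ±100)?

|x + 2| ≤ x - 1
x = 100: LHS = |100 + 2| = |102| = 102, RHS = 100 - 1 = 99; 102 ≤ 99 — FAILS
x = -100: LHS = |(-100) + 2| = |-98| = 98, RHS = (-100) - 1 = -101; 98 ≤ -101 — FAILS

Answer: No, fails for both x = 100 and x = -100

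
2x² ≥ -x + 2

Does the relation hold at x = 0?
x = 0: LHS = 2·0² = 0, RHS = -0 + 2 = 2; 0 ≥ 2 — FAILS

The relation fails at x = 0, so x = 0 is a counterexample.

Answer: No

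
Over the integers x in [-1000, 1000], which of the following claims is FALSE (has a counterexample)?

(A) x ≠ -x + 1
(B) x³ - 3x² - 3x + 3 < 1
(A) Track d = LHS − RHS over the integers in [-1000, 1000]. Equality would need d = 0, but d changes sign only between consecutive integers, jumping over 0:
x = 0: RHS = -0 + 1 = 1; 0 ≠ 1 — holds  (d = -1)
x = 1: RHS = -1 + 1 = 0; 1 ≠ 0 — holds  (d = 1)
Away from these crossings d keeps a constant sign, and checking every integer in [-1000, 1000] confirms d ≠ 0 throughout. Hence the two sides are never equal, so the relation holds for every integer in [-1000, 1000].

(B) x = 0: LHS = 0³ - 3·0² - 3·0 + 3 = 3; 3 < 1 — FAILS

Only (B) has a counterexample.

Answer: B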